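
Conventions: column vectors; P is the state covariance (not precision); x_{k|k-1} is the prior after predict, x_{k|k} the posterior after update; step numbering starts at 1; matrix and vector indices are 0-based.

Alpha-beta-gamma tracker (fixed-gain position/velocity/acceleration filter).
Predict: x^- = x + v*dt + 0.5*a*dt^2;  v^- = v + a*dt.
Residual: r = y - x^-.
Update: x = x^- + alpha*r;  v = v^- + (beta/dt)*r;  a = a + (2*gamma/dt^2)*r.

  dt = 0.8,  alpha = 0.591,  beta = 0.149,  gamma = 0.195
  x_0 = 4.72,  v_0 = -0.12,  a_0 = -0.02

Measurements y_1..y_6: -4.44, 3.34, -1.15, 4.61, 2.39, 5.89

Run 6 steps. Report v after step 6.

step 1: x_pred=4.6176  r=-9.0576  x^+=-0.7354  v^+=-1.8230  a^+=-5.5395
step 2: x_pred=-3.9665  r=7.3065  x^+=0.3517  v^+=-4.8937  a^+=-1.0871
step 3: x_pred=-3.9112  r=2.7612  x^+=-2.2793  v^+=-5.2491  a^+=0.5955
step 4: x_pred=-6.2881  r=10.8981  x^+=0.1527  v^+=-2.7430  a^+=7.2365
step 5: x_pred=0.2740  r=2.1160  x^+=1.5246  v^+=3.4404  a^+=8.5260
step 6: x_pred=7.0051  r=-1.1151  x^+=6.3461  v^+=10.0534  a^+=7.8464

v_post = 10.0534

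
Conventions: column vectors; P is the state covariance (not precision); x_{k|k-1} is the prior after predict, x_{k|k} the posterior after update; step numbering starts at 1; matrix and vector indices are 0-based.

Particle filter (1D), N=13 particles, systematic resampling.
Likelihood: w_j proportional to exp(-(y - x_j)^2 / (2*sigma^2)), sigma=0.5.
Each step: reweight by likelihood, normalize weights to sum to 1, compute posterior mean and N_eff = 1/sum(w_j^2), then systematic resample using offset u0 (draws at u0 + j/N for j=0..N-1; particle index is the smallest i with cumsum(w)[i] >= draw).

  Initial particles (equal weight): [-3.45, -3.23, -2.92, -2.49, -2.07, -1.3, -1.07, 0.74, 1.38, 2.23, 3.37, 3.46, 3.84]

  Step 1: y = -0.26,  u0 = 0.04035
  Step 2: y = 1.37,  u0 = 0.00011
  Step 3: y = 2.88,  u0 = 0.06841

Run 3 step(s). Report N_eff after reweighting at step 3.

step 1: w=[0.0000, 0.0000, 0.0000, 0.0001, 0.0027, 0.2187, 0.5122, 0.2575, 0.0088, 0.0000, 0.0000, 0.0000, 0.0000]  mean=-0.6356  Neff=2.6555  idx=[5, 5, 5, 6, 6, 6, 6, 6, 6, 6, 7, 7, 7]
step 2: w=[0.0000, 0.0000, 0.0000, 0.0000, 0.0000, 0.0000, 0.0000, 0.0000, 0.0000, 0.0000, 0.3333, 0.3333, 0.3333]  mean=0.7399  Neff=3.0002  idx=[10, 10, 10, 10, 10, 11, 11, 11, 11, 12, 12, 12, 12]
step 3: w=[0.0769, 0.0769, 0.0769, 0.0769, 0.0769, 0.0769, 0.0769, 0.0769, 0.0769, 0.0769, 0.0769, 0.0769, 0.0769]  mean=0.7400  Neff=13.0000  idx=[0, 1, 2, 3, 4, 5, 6, 7, 8, 9, 10, 11, 12]

N_eff = 13.0000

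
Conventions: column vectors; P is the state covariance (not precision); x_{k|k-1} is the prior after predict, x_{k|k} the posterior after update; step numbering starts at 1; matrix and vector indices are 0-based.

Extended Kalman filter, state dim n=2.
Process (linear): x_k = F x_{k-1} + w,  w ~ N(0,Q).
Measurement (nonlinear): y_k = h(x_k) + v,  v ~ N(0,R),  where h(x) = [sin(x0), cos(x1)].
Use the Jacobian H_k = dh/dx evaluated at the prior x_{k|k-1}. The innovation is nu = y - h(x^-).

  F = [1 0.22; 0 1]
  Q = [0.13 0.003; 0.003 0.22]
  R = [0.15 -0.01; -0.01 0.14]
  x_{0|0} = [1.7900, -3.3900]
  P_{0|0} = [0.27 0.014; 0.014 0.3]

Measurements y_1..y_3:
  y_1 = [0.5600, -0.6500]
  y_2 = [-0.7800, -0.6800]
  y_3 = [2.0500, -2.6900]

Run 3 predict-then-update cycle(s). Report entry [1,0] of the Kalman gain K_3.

K[1,0] = -0.0333

step 1: x^-=[1.0442, -3.3900]  P^-=[0.4207 0.0830; 0.0830 0.5200]  H_jac=[0.5026 0.0000; 0.0000 -0.2459]  S=[0.2563 -0.0203; -0.0203 0.1714]  K=[0.8233 -0.0218; 0.1048 -0.7334]  nu=[-0.3045, 0.3193]  x^+=[0.7865, -3.6561]  P^+=[0.2462 0.0459; 0.0459 0.4219]
step 2: x^-=[-0.0178, -3.6561]  P^-=[0.4168 0.1417; 0.1417 0.6419]  H_jac=[0.9998 0.0000; 0.0000 -0.4921]  S=[0.5666 -0.0797; -0.0797 0.2954]  K=[0.7299 -0.0391; 0.1035 -1.0412]  nu=[-0.7622, 0.1905]  x^+=[-0.5816, -3.9334]  P^+=[0.1099 0.0259; 0.0259 0.2983]
step 3: x^-=[-1.4469, -3.9334]  P^-=[0.2657 0.0946; 0.0946 0.5183]  H_jac=[0.1236 0.0000; 0.0000 -0.7116]  S=[0.1541 -0.0183; -0.0183 0.4025]  K=[0.1943 -0.1584; -0.0333 -0.9180]  nu=[3.0423, -1.9874]  x^+=[-0.5410, -2.2103]  P^+=[0.2487 0.0339; 0.0339 0.1801]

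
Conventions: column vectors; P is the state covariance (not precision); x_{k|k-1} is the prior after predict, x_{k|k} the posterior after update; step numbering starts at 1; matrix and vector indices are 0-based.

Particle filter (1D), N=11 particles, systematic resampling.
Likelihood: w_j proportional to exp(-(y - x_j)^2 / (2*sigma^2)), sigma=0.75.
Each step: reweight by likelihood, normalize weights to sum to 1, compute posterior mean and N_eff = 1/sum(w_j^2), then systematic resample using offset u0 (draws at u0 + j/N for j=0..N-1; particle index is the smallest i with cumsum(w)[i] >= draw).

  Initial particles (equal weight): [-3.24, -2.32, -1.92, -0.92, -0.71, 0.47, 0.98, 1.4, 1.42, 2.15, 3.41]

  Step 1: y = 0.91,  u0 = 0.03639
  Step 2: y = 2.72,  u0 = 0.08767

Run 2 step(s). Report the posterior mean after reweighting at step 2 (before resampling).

post_mean = 1.6518

step 1: w=[0.0000, 0.0000, 0.0002, 0.0132, 0.0252, 0.2189, 0.2588, 0.2100, 0.2063, 0.0663, 0.0010]  mean=1.0589  Neff=4.8363  idx=[4, 5, 5, 6, 6, 6, 7, 7, 8, 8, 9]
step 2: w=[0.0000, 0.0060, 0.0060, 0.0367, 0.0367, 0.0367, 0.1152, 0.1152, 0.1207, 0.1207, 0.4060]  mean=1.6518  Neff=4.4517  idx=[5, 6, 7, 8, 8, 9, 10, 10, 10, 10, 10]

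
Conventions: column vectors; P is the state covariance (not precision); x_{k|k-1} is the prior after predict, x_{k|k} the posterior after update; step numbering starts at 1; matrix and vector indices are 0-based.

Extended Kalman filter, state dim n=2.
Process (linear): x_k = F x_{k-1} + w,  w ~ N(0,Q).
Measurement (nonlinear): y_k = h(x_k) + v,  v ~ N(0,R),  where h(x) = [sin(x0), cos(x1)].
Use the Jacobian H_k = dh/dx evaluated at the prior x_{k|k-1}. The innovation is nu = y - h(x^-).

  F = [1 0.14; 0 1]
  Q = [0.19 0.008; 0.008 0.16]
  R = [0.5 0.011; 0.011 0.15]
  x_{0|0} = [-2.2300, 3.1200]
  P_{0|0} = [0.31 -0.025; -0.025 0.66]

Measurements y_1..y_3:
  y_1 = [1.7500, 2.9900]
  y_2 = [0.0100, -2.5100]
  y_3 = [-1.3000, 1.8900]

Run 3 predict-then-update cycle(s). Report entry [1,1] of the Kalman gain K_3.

step 1: x^-=[-1.7932, 3.1200]  P^-=[0.5059 0.0754; 0.0754 0.8200]  H_jac=[-0.2206 0.0000; 0.0000 -0.0216]  S=[0.5246 0.0114; 0.0114 0.1504]  K=[-0.2128 0.0053; -0.0292 -0.1155]  nu=[2.7254, 3.9898]  x^+=[-2.3523, 2.5795]  P^+=[0.4822 0.0720; 0.0720 0.8175]
step 2: x^-=[-1.9912, 2.5795]  P^-=[0.7084 0.1944; 0.1944 0.9775]  H_jac=[-0.4081 0.0000; 0.0000 -0.5330]  S=[0.6180 0.0533; 0.0533 0.4276]  K=[-0.4518 -0.1860; -0.0236 -1.2152]  nu=[0.9229, -1.6639]  x^+=[-2.0987, 4.5797]  P^+=[0.5585 0.0617; 0.0617 0.3425]
step 3: x^-=[-1.4575, 4.5797]  P^-=[0.7725 0.1176; 0.1176 0.5025]  H_jac=[0.1131 0.0000; 0.0000 0.9912]  S=[0.5099 0.0242; 0.0242 0.6437]  K=[0.1630 0.1750; -0.0106 0.7742]  nu=[-0.3064, 2.0223]  x^+=[-1.1536, 6.1486]  P^+=[0.7378 0.0283; 0.0283 0.1170]

K[1,1] = 0.7742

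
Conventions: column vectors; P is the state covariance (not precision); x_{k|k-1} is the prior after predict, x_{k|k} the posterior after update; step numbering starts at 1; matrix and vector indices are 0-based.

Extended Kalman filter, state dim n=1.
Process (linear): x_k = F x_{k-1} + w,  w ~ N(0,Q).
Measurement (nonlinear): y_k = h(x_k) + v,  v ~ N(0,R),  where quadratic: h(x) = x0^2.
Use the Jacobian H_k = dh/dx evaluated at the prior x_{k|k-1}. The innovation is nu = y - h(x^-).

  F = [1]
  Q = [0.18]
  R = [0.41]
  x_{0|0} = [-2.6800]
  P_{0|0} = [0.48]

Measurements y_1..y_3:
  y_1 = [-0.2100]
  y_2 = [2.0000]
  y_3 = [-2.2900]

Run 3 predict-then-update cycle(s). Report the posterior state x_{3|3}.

step 1: x^-=[-2.6800]  P^-=[0.6600]  H_jac=[-5.3600]  S=[19.3715]  K=[-0.1826]  nu=[-7.3924]  x^+=[-1.3300]  P^+=[0.0140]
step 2: x^-=[-1.3300]  P^-=[0.1940]  H_jac=[-2.6600]  S=[1.7825]  K=[-0.2895]  nu=[0.2311]  x^+=[-1.3969]  P^+=[0.0446]
step 3: x^-=[-1.3969]  P^-=[0.2246]  H_jac=[-2.7938]  S=[2.1632]  K=[-0.2901]  nu=[-4.2413]  x^+=[-0.1665]  P^+=[0.0426]

x_post = [-0.1665]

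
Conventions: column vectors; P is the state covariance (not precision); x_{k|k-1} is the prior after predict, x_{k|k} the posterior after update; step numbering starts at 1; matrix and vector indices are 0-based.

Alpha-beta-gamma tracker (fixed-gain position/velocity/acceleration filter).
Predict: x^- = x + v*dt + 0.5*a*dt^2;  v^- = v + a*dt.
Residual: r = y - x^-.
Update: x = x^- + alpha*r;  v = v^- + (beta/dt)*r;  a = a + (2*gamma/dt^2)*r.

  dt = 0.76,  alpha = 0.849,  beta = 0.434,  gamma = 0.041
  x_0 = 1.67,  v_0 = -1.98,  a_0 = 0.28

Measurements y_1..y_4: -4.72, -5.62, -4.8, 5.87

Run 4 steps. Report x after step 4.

step 1: x_pred=0.2461  r=-4.9661  x^+=-3.9701  v^+=-4.6031  a^+=-0.4250
step 2: x_pred=-7.5912  r=1.9712  x^+=-5.9177  v^+=-3.8004  a^+=-0.1452
step 3: x_pred=-8.8479  r=4.0479  x^+=-5.4112  v^+=-1.5992  a^+=0.4295
step 4: x_pred=-6.5026  r=12.3726  x^+=4.0017  v^+=5.7926  a^+=2.1860

x_post = 4.0017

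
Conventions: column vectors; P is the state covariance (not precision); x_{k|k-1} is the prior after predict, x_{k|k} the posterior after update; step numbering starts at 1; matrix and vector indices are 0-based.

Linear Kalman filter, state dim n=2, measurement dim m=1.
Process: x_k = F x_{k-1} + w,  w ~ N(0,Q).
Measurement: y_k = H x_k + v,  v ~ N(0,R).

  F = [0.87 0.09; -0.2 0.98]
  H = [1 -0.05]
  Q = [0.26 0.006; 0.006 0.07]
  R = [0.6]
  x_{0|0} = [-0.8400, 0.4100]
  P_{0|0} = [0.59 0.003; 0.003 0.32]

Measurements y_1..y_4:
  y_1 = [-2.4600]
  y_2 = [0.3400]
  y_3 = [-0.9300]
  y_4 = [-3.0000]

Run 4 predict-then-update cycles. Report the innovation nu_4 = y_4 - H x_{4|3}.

step 1: x^-=[-0.6939, 0.5698]  P^-=[0.7096 -0.0659; -0.0659 0.3998]  S=[1.3172]  K=[0.5412; -0.0652]  nu=[-1.7376]  x^+=[-1.6344, 0.6831]  P^+=[0.3238 -0.0194; -0.0194 0.3941]
step 2: x^-=[-1.3604, 0.9963]  P^-=[0.5052 -0.0318; -0.0318 0.4691]  S=[1.1096]  K=[0.4568; -0.0498]  nu=[1.7502]  x^+=[-0.5610, 0.9092]  P^+=[0.2737 -0.0066; -0.0066 0.4664]
step 3: x^-=[-0.4062, 1.0032]  P^-=[0.4699 -0.0060; -0.0060 0.5314]  S=[1.0719]  K=[0.4387; -0.0304]  nu=[-0.4736]  x^+=[-0.6140, 1.0176]  P^+=[0.2636 0.0083; 0.0083 0.5304]
step 4: x^-=[-0.4426, 1.1200]  P^-=[0.4651 0.0138; 0.0138 0.5867]  S=[1.0652]  K=[0.4360; -0.0145]  nu=[-2.5014]  x^+=[-1.5332, 1.1564]  P^+=[0.2626 0.0206; 0.0206 0.5865]

innov = [-2.5014]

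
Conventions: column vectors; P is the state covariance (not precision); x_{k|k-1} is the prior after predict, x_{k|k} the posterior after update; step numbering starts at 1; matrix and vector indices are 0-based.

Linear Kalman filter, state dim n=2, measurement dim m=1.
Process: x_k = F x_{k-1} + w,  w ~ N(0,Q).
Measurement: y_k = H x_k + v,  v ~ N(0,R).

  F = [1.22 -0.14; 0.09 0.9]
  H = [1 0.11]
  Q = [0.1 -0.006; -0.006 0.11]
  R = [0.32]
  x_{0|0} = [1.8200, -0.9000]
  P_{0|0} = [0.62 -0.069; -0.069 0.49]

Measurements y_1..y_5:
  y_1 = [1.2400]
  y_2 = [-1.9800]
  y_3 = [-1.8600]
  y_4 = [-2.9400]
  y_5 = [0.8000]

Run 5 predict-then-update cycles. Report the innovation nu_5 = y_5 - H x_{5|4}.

innov = [3.6564]

step 1: x^-=[2.3464, -0.6462]  P^-=[1.0560 -0.0746; -0.0746 0.5007]  S=[1.3656]  K=[0.7672; -0.0143]  nu=[-1.0353]  x^+=[1.5521, -0.6314]  P^+=[0.2521 -0.0596; -0.0596 0.5005]
step 2: x^-=[1.9819, -0.4286]  P^-=[0.5054 -0.1061; -0.1061 0.5078]  S=[0.8082]  K=[0.6109; -0.0622]  nu=[-3.9148]  x^+=[-0.4095, -0.1853]  P^+=[0.2038 -0.0754; -0.0754 0.5046]
step 3: x^-=[-0.4737, -0.2036]  P^-=[0.4389 -0.1290; -0.1290 0.5082]  S=[0.7367]  K=[0.5766; -0.0993]  nu=[-1.3639]  x^+=[-1.2601, -0.0682]  P^+=[0.1941 -0.0869; -0.0869 0.5009]
step 4: x^-=[-1.5277, -0.1748]  P^-=[0.4283 -0.1421; -0.1421 0.5033]  S=[0.7232]  K=[0.5707; -0.1200]  nu=[-1.3930]  x^+=[-2.3227, -0.0077]  P^+=[0.1928 -0.0926; -0.0926 0.4928]
step 5: x^-=[-2.8327, -0.2159]  P^-=[0.4283 -0.1474; -0.1474 0.4958]  S=[0.7218]  K=[0.5708; -0.1287]  nu=[3.6564]  x^+=[-0.7454, -0.6865]  P^+=[0.1931 -0.0944; -0.0944 0.4838]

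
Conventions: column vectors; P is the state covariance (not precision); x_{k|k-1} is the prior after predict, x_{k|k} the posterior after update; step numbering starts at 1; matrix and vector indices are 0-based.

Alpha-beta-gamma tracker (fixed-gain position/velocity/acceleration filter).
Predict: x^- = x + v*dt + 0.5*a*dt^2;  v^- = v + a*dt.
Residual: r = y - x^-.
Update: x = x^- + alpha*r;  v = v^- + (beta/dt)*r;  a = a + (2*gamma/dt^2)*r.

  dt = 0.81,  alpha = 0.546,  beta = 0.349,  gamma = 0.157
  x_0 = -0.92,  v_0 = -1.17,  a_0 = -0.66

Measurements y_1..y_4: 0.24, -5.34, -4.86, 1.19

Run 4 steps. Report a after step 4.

step 1: x_pred=-2.0842  r=2.3242  x^+=-0.8152  v^+=-0.7032  a^+=0.4523
step 2: x_pred=-1.2364  r=-4.1036  x^+=-3.4770  v^+=-2.1049  a^+=-1.5116
step 3: x_pred=-5.6778  r=0.8178  x^+=-5.2313  v^+=-2.9769  a^+=-1.1202
step 4: x_pred=-8.0101  r=9.2001  x^+=-2.9868  v^+=0.0797  a^+=3.2828

a_post = 3.2828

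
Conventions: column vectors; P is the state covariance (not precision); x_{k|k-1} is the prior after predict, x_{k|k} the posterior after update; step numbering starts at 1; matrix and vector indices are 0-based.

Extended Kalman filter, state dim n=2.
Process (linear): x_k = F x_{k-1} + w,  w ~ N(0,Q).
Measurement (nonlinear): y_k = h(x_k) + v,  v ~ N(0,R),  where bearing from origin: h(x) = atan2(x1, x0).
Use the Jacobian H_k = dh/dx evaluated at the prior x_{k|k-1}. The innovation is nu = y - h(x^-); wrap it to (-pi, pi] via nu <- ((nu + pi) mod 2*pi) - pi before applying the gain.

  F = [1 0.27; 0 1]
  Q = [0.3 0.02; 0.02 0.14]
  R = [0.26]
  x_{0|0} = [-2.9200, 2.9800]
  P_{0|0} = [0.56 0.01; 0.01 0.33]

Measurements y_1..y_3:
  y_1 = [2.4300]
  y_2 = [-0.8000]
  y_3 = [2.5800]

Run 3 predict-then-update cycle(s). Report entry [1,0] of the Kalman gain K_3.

step 1: x^-=[-2.1154, 2.9800]  P^-=[0.8895 0.1191; 0.1191 0.4700]  H_jac=[-0.2231 -0.1584]  S=[0.3245]  K=[-0.6698; -0.3113]  nu=[0.2419]  x^+=[-2.2774, 2.9047]  P^+=[0.7439 0.0514; 0.0514 0.4386]
step 2: x^-=[-1.4931, 2.9047]  P^-=[1.1036 0.1899; 0.1899 0.5786]  H_jac=[-0.2723 -0.1400]  S=[0.3677]  K=[-0.8897; -0.3609]  nu=[-2.8456]  x^+=[1.0387, 3.9317]  P^+=[0.8126 0.0718; 0.0718 0.5307]
step 3: x^-=[2.1003, 3.9317]  P^-=[1.1901 0.2351; 0.2351 0.6707]  H_jac=[-0.1979 0.1057]  S=[0.3043]  K=[-0.6923; 0.0801]  nu=[1.4998]  x^+=[1.0619, 4.0518]  P^+=[1.0442 0.2520; 0.2520 0.6687]

K[1,0] = 0.0801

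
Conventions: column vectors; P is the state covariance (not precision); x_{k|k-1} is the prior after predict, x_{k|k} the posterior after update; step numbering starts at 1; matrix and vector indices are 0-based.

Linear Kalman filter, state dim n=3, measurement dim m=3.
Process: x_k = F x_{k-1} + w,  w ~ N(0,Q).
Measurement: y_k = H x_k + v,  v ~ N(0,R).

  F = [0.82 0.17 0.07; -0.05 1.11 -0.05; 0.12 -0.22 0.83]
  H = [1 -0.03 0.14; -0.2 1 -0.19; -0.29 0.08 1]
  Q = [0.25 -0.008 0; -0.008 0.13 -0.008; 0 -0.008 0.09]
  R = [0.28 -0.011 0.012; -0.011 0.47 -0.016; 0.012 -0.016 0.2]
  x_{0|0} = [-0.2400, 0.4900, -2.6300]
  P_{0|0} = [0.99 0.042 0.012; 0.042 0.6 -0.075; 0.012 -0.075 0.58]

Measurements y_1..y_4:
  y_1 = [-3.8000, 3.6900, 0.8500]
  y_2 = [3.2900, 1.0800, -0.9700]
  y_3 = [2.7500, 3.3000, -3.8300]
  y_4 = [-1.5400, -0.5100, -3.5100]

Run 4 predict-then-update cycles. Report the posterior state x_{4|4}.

step 1: x^-=[-0.2976, 0.6874, -2.3195]  P^-=[0.9472 0.0947 0.1008; 0.0947 0.8769 -0.2490; 0.1008 -0.2490 0.5604]  S=[1.2636 -0.2046 -0.0765; -0.2046 1.4694 -0.2862; -0.0765 -0.2862 0.7430]  K=[0.7493 -0.0018 -0.1474; 0.1272 0.6295 -0.0221; 0.1716 -0.1019 0.6666]  nu=[-3.1570, 2.5024, 3.0282]  x^+=[-3.1140, 1.7942, -1.0980]  P^+=[0.2043 0.0409 0.0355; 0.0409 0.2982 -0.0250; 0.0355 -0.0250 0.1493]
step 2: x^-=[-2.3253, 2.2022, -1.6797]  P^-=[0.4116 0.0729 0.0324; 0.0729 0.4968 -0.1073; 0.0324 -0.1073 0.2243]  S=[0.7020 -0.0635 -0.0376; -0.0635 1.0054 -0.1277; -0.0376 -0.1277 0.4227]  K=[0.5825 0.0037 -0.1390; 0.1038 0.5001 -0.0496; 0.1127 -0.0886 0.4713]  nu=[5.9165, -1.9064, -0.1408]  x^+=[1.1338, 1.8701, -0.9104]  P^+=[0.1592 0.0337 0.0226; 0.0337 0.2365 -0.0258; 0.0226 -0.0258 0.1056]
step 3: x^-=[1.1839, 2.0646, -1.0310]  P^-=[0.3758 0.0573 0.0199; 0.0573 0.4213 -0.0914; 0.0199 -0.0914 0.1887]  S=[0.6628 -0.0638 -0.0457; -0.0638 0.9265 -0.1068; -0.0457 -0.1068 0.3942]  K=[0.5580 -0.0022 -0.1503; 0.0888 0.4611 -0.0533; 0.0957 -0.0851 0.4335]  nu=[1.7724, 1.2763, -2.6208]  x^+=[2.5640, 2.9503, -2.1062]  P^+=[0.1527 0.0293 0.0186; 0.0293 0.2175 -0.0259; 0.0186 -0.0259 0.0967]
step 4: x^-=[2.4566, 3.2520, -2.0895]  P^-=[0.3692 0.0503 0.0174; 0.0503 0.3984 -0.0868; 0.0174 -0.0868 0.1810]  S=[0.6557 -0.0675 -0.0479; -0.0675 0.9039 -0.1005; -0.0479 -0.1005 0.3882]  K=[0.5526 -0.0056 -0.1538; 0.0821 0.4481 -0.0530; 0.0915 -0.0839 0.4248]  nu=[-3.6065, -3.6677, -0.9682]  x^+=[0.6329, 1.3636, -2.5233]  P^+=[0.1513 0.0274 0.0176; 0.0274 0.2111 -0.0257; 0.0176 -0.0257 0.0946]

x_post = [0.6329, 1.3636, -2.5233]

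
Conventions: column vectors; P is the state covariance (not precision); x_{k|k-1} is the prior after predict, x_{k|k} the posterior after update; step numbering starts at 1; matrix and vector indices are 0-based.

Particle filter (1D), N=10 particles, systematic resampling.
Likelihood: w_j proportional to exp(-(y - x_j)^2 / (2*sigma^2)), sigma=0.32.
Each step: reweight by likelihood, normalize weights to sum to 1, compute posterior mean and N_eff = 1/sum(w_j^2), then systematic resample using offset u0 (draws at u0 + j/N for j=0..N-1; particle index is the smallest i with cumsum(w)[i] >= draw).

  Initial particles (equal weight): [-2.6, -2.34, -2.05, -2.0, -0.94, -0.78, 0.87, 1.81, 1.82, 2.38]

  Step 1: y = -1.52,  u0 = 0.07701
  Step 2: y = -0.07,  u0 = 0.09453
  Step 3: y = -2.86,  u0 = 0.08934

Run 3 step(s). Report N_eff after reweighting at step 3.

step 1: w=[0.0038, 0.0425, 0.2877, 0.3682, 0.2194, 0.0782, 0.0000, 0.0000, 0.0000, 0.0000]  mean=-1.7031  Neff=3.6432  idx=[2, 2, 2, 3, 3, 3, 3, 4, 4, 5]
step 2: w=[0.0000, 0.0000, 0.0000, 0.0000, 0.0000, 0.0000, 0.0000, 0.1840, 0.1840, 0.6321]  mean=-0.8389  Neff=2.1403  idx=[7, 8, 8, 9, 9, 9, 9, 9, 9, 9]
step 3: w=[0.3023, 0.3023, 0.3023, 0.0133, 0.0133, 0.0133, 0.0133, 0.0133, 0.0133, 0.0133]  mean=-0.9251  Neff=3.6303  idx=[0, 0, 0, 1, 1, 1, 2, 2, 2, 9]

N_eff = 3.6303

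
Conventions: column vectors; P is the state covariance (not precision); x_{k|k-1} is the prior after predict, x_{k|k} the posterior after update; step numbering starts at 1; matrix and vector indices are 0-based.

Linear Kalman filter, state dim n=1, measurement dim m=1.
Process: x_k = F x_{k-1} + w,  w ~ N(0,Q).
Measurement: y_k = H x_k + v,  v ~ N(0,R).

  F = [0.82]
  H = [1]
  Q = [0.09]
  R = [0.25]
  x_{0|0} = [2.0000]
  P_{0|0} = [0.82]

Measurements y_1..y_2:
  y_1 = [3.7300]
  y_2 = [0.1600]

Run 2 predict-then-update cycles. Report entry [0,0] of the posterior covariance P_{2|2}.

P_post[0,0] = 0.1144

step 1: x^-=[1.6400]  P^-=[0.6414]  S=[0.8914]  K=[0.7195]  nu=[2.0900]  x^+=[3.1438]  P^+=[0.1799]
step 2: x^-=[2.5779]  P^-=[0.2110]  S=[0.4610]  K=[0.4576]  nu=[-2.4179]  x^+=[1.4714]  P^+=[0.1144]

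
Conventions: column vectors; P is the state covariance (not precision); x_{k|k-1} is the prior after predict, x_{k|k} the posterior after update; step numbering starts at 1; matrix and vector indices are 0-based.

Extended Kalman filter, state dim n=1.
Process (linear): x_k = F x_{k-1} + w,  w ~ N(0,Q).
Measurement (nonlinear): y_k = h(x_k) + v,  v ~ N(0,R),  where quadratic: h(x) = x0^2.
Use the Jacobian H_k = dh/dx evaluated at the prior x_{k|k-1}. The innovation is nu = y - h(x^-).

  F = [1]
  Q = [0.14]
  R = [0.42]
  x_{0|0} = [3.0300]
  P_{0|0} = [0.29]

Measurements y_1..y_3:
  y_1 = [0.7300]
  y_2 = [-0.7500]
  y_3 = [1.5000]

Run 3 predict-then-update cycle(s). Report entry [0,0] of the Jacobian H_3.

step 1: x^-=[3.0300]  P^-=[0.4300]  H_jac=[6.0600]  S=[16.2111]  K=[0.1607]  nu=[-8.4509]  x^+=[1.6716]  P^+=[0.0111]
step 2: x^-=[1.6716]  P^-=[0.1511]  H_jac=[3.3432]  S=[2.1093]  K=[0.2396]  nu=[-3.5442]  x^+=[0.8226]  P^+=[0.0301]
step 3: x^-=[0.8226]  P^-=[0.1701]  H_jac=[1.6451]  S=[0.8803]  K=[0.3179]  nu=[0.8234]  x^+=[1.0843]  P^+=[0.0812]

H_jac[0,0] = 1.6451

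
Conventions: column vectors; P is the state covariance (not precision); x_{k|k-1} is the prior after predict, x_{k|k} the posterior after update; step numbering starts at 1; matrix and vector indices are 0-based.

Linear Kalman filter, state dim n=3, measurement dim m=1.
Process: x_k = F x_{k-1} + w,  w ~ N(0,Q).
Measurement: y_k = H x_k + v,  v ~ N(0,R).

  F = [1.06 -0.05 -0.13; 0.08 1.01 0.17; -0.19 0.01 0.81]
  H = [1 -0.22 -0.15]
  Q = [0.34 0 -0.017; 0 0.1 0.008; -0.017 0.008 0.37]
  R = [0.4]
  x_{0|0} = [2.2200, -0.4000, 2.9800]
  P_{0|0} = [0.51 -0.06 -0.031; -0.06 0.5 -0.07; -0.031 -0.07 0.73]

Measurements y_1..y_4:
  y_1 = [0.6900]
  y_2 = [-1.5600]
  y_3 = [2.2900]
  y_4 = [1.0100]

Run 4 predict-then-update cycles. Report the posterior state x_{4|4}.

x_post = [1.3601, 1.3679, 0.4194]

step 1: x^-=[1.9858, 0.2802, 1.9880]  P^-=[0.9406 -0.0576 -0.2225; -0.0576 0.5998 0.0589; -0.2225 0.0589 0.8760]  S=[1.4853]  K=[0.6643; -0.1336; -0.2470]  nu=[-0.9360]  x^+=[1.3641, 0.4052, 2.2192]  P^+=[0.2852 0.0742 0.0212; 0.0742 0.5733 0.0099; 0.0212 0.0099 0.7854]
step 2: x^-=[1.1372, 0.8957, 1.5424]  P^-=[0.6616 0.0592 -0.1376; 0.0592 0.7253 0.1122; -0.1376 0.1122 0.8890]  S=[1.1393]  K=[0.5874; -0.1029; -0.2595]  nu=[-2.2688]  x^+=[-0.1954, 1.1290, 2.1312]  P^+=[0.2685 0.1281 0.0360; 0.1281 0.7133 0.0818; 0.0360 0.0818 0.8123]
step 3: x^-=[-0.5407, 1.4870, 1.7747]  P^-=[0.6348 0.1001 -0.1260; 0.1001 0.9026 0.1667; -0.1260 0.1667 0.9025]  S=[1.1035]  K=[0.5724; -0.1119; -0.2701]  nu=[3.4240]  x^+=[1.4192, 1.1037, 0.8499]  P^+=[0.2732 0.1708 0.0446; 0.1708 0.8888 0.1334; 0.0446 0.1334 0.8220]
step 4: x^-=[1.3387, 1.3728, 0.4298]  P^-=[0.6344 0.1312 -0.1218; 0.1312 1.1067 0.2042; -0.1218 0.2042 0.9070]  S=[1.1007]  K=[0.5668; -0.1299; -0.2750]  nu=[0.0378]  x^+=[1.3601, 1.3679, 0.4194]  P^+=[0.2809 0.2122 0.0498; 0.2122 1.0882 0.1649; 0.0498 0.1649 0.8238]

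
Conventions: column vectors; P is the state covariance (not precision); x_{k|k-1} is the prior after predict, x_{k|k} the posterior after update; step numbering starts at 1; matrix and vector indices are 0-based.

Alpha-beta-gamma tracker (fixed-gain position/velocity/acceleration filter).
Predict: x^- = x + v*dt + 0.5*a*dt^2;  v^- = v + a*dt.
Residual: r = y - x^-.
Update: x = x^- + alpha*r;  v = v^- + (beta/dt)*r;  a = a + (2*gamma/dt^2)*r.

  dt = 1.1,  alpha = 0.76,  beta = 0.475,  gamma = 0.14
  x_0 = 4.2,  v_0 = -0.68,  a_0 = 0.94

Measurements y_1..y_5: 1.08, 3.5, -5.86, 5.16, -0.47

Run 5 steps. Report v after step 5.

v_post = 0.7112

step 1: x_pred=4.0207  r=-2.9407  x^+=1.7858  v^+=-0.9158  a^+=0.2595
step 2: x_pred=0.9353  r=2.5647  x^+=2.8845  v^+=0.4771  a^+=0.8530
step 3: x_pred=3.9253  r=-9.7853  x^+=-3.5115  v^+=-2.8101  a^+=-1.4114
step 4: x_pred=-7.4565  r=12.6165  x^+=2.1320  v^+=1.0854  a^+=1.5081
step 5: x_pred=4.2384  r=-4.7084  x^+=0.6600  v^+=0.7112  a^+=0.4186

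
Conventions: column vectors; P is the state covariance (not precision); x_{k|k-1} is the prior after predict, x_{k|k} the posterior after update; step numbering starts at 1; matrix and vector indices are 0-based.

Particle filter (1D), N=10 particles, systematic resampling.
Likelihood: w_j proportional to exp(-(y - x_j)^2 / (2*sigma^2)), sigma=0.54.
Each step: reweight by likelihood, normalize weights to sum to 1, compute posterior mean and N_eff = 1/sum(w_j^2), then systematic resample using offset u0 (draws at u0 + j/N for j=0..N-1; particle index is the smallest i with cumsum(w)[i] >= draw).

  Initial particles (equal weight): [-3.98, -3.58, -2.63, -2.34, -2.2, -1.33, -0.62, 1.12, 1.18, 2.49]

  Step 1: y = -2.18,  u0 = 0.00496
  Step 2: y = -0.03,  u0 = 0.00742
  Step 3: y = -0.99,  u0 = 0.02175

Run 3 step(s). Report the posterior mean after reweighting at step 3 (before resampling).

step 1: w=[0.0013, 0.0115, 0.2350, 0.3183, 0.3324, 0.0964, 0.0051, 0.0000, 0.0000, 0.0000]  mean=-2.2719  Neff=3.6171  idx=[1, 2, 2, 3, 3, 3, 4, 4, 4, 5]
step 2: w=[0.0000, 0.0002, 0.0002, 0.0019, 0.0019, 0.0019, 0.0055, 0.0055, 0.0055, 0.9775]  mean=-1.3505  Neff=1.0465  idx=[6, 9, 9, 9, 9, 9, 9, 9, 9, 9]
step 3: w=[0.0109, 0.1099, 0.1099, 0.1099, 0.1099, 0.1099, 0.1099, 0.1099, 0.1099, 0.1099]  mean=-1.3395  Neff=9.1892  idx=[1, 2, 2, 3, 4, 5, 6, 7, 8, 9]

post_mean = -1.3395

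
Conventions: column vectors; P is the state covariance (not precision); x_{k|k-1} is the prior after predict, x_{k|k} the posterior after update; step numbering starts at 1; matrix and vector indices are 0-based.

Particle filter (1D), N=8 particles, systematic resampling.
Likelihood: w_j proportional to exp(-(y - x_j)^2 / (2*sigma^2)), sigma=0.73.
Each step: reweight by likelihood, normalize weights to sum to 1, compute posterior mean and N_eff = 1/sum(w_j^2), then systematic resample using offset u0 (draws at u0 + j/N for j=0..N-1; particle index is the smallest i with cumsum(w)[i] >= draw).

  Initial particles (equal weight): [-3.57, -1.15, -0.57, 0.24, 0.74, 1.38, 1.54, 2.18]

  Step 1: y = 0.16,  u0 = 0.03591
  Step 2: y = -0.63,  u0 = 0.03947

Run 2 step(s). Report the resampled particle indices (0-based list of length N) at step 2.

resampled_idx = [0, 0, 1, 1, 2, 3, 4, 5]

step 1: w=[0.0000, 0.0674, 0.2045, 0.3351, 0.2459, 0.0834, 0.0565, 0.0073]  mean=0.2864  Neff=4.3615  idx=[1, 2, 3, 3, 3, 4, 4, 5]
step 2: w=[0.2147, 0.2758, 0.1360, 0.1360, 0.1360, 0.0476, 0.0476, 0.0062]  mean=-0.2272  Neff=5.4869  idx=[0, 0, 1, 1, 2, 3, 4, 5]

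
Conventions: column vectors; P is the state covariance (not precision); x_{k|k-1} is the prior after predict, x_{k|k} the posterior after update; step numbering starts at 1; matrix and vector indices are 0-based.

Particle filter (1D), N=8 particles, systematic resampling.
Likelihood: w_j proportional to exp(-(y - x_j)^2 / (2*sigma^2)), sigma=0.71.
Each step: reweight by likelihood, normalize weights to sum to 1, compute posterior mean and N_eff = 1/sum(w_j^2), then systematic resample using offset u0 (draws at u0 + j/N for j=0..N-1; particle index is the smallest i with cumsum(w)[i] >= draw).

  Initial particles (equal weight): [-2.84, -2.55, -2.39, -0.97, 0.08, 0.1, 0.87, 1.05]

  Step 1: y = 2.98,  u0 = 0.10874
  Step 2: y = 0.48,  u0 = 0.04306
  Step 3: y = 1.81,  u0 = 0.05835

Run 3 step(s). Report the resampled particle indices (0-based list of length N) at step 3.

resampled_idx = [0, 1, 2, 3, 4, 5, 6, 7]

step 1: w=[0.0000, 0.0000, 0.0000, 0.0000, 0.0064, 0.0071, 0.3227, 0.6638]  mean=0.9789  Neff=1.8354  idx=[6, 6, 7, 7, 7, 7, 7, 7]
step 2: w=[0.1417, 0.1417, 0.1194, 0.1194, 0.1194, 0.1194, 0.1194, 0.1194]  mean=0.9990  Neff=7.9524  idx=[0, 1, 2, 3, 4, 5, 6, 7]
step 3: w=[0.0987, 0.0987, 0.1338, 0.1338, 0.1338, 0.1338, 0.1338, 0.1338]  mean=1.0145  Neff=7.8840  idx=[0, 1, 2, 3, 4, 5, 6, 7]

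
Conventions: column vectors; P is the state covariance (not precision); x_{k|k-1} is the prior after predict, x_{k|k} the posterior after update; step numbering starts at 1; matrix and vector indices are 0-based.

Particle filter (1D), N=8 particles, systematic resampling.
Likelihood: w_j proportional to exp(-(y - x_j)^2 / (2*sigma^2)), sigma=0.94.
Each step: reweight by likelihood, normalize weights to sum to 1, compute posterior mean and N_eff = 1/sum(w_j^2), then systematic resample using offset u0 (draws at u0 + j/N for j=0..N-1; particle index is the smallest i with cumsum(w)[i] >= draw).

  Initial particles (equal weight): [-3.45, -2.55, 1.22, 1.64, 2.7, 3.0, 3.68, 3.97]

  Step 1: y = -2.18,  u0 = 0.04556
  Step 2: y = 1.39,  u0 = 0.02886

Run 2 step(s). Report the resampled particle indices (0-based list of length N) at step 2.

step 1: w=[0.3022, 0.6966, 0.0011, 0.0002, 0.0000, 0.0000, 0.0000, 0.0000]  mean=-2.8170  Neff=1.7346  idx=[0, 0, 0, 1, 1, 1, 1, 1]
step 2: w=[0.0023, 0.0023, 0.0023, 0.1986, 0.1986, 0.1986, 0.1986, 0.1986]  mean=-2.5561  Neff=5.0684  idx=[3, 3, 4, 4, 5, 6, 6, 7]

resampled_idx = [3, 3, 4, 4, 5, 6, 6, 7]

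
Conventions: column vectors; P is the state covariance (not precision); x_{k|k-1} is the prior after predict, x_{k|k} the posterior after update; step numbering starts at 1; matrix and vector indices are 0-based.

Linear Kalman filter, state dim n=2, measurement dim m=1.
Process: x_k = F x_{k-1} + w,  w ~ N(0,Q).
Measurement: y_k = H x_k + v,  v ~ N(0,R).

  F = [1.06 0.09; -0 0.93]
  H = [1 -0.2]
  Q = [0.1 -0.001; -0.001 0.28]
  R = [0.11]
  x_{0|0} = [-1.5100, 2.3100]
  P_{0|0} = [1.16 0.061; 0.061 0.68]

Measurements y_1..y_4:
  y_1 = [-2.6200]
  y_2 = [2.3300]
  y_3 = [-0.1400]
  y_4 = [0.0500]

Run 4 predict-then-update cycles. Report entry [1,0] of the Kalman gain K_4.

K[1,0] = 0.2749

step 1: x^-=[-1.3927, 2.1483]  P^-=[1.4205 0.1160; 0.1160 0.8681]  S=[1.5188]  K=[0.9200; -0.0379]  nu=[-0.7976]  x^+=[-2.1265, 2.1785]  P^+=[0.1350 0.1690; 0.1690 0.8659]
step 2: x^-=[-2.0580, 2.0260]  P^-=[0.2910 0.2381; 0.2381 1.0290]  S=[0.3469]  K=[0.7015; 0.0931]  nu=[4.7933]  x^+=[1.3045, 2.4725]  P^+=[0.1203 0.2154; 0.2154 1.0260]
step 3: x^-=[1.6052, 2.2994]  P^-=[0.2845 0.2972; 0.2972 1.1673]  S=[0.3223]  K=[0.6983; 0.1979]  nu=[-1.2854]  x^+=[0.7077, 2.0451]  P^+=[0.1274 0.2527; 0.2527 1.1547]
step 4: x^-=[0.9342, 1.9019]  P^-=[0.3007 0.3448; 0.3448 1.2787]  S=[0.3239]  K=[0.7154; 0.2749]  nu=[-0.5038]  x^+=[0.5738, 1.7634]  P^+=[0.1349 0.2811; 0.2811 1.2543]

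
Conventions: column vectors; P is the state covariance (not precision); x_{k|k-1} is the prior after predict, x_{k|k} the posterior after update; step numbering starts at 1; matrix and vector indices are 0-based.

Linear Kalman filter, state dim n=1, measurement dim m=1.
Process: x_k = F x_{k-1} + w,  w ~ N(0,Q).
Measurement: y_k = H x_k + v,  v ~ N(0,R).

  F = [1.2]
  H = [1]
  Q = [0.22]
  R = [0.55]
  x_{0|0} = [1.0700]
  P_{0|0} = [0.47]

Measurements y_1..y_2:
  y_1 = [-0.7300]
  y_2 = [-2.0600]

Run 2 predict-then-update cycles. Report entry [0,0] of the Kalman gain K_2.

K[0,0] = 0.5638

step 1: x^-=[1.2840]  P^-=[0.8968]  S=[1.4468]  K=[0.6199]  nu=[-2.0140]  x^+=[0.0356]  P^+=[0.3409]
step 2: x^-=[0.0427]  P^-=[0.7109]  S=[1.2609]  K=[0.5638]  nu=[-2.1027]  x^+=[-1.1428]  P^+=[0.3101]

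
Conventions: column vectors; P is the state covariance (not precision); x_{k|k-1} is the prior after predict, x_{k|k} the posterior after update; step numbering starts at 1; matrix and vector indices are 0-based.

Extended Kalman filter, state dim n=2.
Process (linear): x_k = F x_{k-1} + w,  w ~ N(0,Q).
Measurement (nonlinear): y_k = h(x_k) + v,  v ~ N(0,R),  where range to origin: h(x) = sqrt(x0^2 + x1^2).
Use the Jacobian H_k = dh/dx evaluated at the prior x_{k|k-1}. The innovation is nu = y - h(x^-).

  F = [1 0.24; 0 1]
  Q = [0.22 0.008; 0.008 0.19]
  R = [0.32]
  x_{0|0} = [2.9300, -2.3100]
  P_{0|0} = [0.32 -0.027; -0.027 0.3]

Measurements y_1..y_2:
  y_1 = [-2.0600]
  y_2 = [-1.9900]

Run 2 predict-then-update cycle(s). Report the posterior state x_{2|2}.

x_post = [0.9993, 1.0371]

step 1: x^-=[2.3756, -2.3100]  P^-=[0.5443 0.0530; 0.0530 0.4900]  H_jac=[0.7169 -0.6971]  S=[0.7849]  K=[0.4501; -0.3868]  nu=[-5.3735]  x^+=[-0.0430, -0.2316]  P^+=[0.3853 0.1896; 0.1896 0.3726]
step 2: x^-=[-0.0986, -0.2316]  P^-=[0.7178 0.2871; 0.2871 0.5626]  H_jac=[-0.3916 -0.9201]  S=[1.1132]  K=[-0.4898; -0.5660]  nu=[-2.2417]  x^+=[0.9993, 1.0371]  P^+=[0.4508 -0.0215; -0.0215 0.2060]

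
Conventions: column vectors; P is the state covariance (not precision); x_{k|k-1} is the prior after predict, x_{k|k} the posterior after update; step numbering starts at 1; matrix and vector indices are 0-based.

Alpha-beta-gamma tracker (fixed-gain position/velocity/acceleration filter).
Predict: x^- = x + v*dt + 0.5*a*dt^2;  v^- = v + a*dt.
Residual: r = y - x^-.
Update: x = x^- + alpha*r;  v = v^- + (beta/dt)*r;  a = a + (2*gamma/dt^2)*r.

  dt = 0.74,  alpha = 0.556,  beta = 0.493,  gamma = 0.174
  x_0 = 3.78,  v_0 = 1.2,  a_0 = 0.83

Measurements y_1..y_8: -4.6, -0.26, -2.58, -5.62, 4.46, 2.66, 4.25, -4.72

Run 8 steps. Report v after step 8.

step 1: x_pred=4.8953  r=-9.4953  x^+=-0.3841  v^+=-4.5117  a^+=-5.2042
step 2: x_pred=-5.1477  r=4.8877  x^+=-2.4301  v^+=-5.1066  a^+=-2.0981
step 3: x_pred=-6.7835  r=4.2035  x^+=-4.4463  v^+=-3.8588  a^+=0.5732
step 4: x_pred=-7.1449  r=1.5249  x^+=-6.2970  v^+=-2.4187  a^+=1.5423
step 5: x_pred=-7.6646  r=12.1246  x^+=-0.9233  v^+=6.8002  a^+=9.2475
step 6: x_pred=6.6408  r=-3.9808  x^+=4.4275  v^+=10.9913  a^+=6.7177
step 7: x_pred=14.4003  r=-10.1503  x^+=8.7567  v^+=9.2001  a^+=0.2672
step 8: x_pred=15.6379  r=-20.3579  x^+=4.3189  v^+=-4.1650  a^+=-12.6703

v_post = -4.1650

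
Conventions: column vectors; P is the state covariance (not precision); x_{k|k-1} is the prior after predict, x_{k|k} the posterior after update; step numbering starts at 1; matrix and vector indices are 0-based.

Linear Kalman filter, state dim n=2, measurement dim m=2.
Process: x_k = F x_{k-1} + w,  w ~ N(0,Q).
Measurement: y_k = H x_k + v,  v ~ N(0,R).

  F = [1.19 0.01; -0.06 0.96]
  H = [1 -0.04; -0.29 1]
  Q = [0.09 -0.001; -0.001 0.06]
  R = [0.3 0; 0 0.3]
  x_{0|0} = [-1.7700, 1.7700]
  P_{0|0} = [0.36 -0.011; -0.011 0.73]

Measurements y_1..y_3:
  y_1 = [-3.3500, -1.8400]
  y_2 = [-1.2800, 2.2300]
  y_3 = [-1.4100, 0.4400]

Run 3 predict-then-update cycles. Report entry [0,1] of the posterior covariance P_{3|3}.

step 1: x^-=[-2.0886, 1.8054]  P^-=[0.5996 -0.0323; -0.0323 0.7353]  S=[0.9034 -0.2359; -0.2359 1.1045]  K=[0.6529 -0.0472; 0.1142 0.6986]  nu=[-1.1892, -4.2511]  x^+=[-2.6644, -1.3004]  P^+=[0.1976 0.0431; 0.0431 0.2221]
step 2: x^-=[-3.1836, -1.0885]  P^-=[0.3708 0.0363; 0.0363 0.2604]  S=[0.6684 -0.0813; -0.0813 0.5706]  K=[0.5470 -0.0470; 0.0936 0.4513]  nu=[1.8601, 2.3953]  x^+=[-2.2788, 0.1666]  P^+=[0.1654 0.0339; 0.0339 0.1452]
step 3: x^-=[-2.7101, 0.2966]  P^-=[0.3251 0.0273; 0.0273 0.1905]  S=[0.6232 -0.0743; -0.0743 0.5021]  K=[0.5130 -0.0575; 0.0762 0.3750]  nu=[1.3119, -0.6426]  x^+=[-2.0000, 0.1557]  P^+=[0.1550 0.0277; 0.0277 0.1205]

P_post[0,1] = 0.0277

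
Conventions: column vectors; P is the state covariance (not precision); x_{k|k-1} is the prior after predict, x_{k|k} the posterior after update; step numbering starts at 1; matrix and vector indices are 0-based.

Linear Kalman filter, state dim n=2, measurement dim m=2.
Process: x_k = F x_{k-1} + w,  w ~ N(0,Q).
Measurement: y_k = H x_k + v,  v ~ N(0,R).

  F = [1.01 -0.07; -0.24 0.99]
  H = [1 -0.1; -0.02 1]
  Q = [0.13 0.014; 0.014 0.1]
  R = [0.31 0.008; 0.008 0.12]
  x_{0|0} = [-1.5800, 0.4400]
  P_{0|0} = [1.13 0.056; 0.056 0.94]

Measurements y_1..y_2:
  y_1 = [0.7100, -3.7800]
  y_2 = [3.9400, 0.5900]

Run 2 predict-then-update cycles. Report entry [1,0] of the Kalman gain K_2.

step 1: x^-=[-1.6266, 0.8148]  P^-=[1.2794 -0.2681; -0.2681 1.0598]  S=[1.6536 -0.3922; -0.3922 1.1910]  K=[0.7934 0.0147; -0.0153 0.8893]  nu=[2.4181, -4.6273]  x^+=[0.2240, -3.3372]  P^+=[0.2474 0.0131; 0.0131 0.1069]
step 2: x^-=[0.4598, -3.3576]  P^-=[0.3810 -0.0401; -0.0401 0.2128]  S=[0.7012 -0.0611; -0.0611 0.3345]  K=[0.5454 -0.0431; -0.0324 0.6325]  nu=[3.1444, 3.9567]  x^+=[2.0043, -0.9569]  P^+=[0.1690 0.0026; 0.0026 0.0757]

K[1,0] = -0.0324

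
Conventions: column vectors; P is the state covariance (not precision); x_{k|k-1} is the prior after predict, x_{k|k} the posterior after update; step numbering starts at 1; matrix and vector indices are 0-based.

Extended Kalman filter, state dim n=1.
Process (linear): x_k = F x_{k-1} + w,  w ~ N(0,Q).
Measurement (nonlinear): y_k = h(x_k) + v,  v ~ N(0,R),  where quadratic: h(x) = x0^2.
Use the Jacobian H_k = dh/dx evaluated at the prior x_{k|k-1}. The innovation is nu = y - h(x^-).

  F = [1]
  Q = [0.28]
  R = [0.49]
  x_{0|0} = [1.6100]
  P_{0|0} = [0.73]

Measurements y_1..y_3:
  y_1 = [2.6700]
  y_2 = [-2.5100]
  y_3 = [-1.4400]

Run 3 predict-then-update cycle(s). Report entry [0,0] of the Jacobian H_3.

step 1: x^-=[1.6100]  P^-=[1.0100]  H_jac=[3.2200]  S=[10.9621]  K=[0.2967]  nu=[0.0779]  x^+=[1.6331]  P^+=[0.0451]
step 2: x^-=[1.6331]  P^-=[0.3251]  H_jac=[3.2662]  S=[3.9587]  K=[0.2683]  nu=[-5.1771]  x^+=[0.2443]  P^+=[0.0402]
step 3: x^-=[0.2443]  P^-=[0.3202]  H_jac=[0.4885]  S=[0.5664]  K=[0.2762]  nu=[-1.4997]  x^+=[-0.1699]  P^+=[0.2770]

H_jac[0,0] = 0.4885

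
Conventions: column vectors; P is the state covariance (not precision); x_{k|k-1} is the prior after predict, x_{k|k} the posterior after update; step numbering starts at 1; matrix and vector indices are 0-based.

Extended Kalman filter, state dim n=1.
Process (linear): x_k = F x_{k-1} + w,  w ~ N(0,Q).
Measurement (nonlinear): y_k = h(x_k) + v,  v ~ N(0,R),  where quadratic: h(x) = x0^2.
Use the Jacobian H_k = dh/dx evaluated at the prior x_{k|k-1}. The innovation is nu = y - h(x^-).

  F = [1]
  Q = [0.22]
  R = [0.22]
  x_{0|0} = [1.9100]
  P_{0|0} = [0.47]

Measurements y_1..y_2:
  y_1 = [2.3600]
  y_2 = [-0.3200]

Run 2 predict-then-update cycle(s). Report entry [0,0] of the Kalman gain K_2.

step 1: x^-=[1.9100]  P^-=[0.6900]  H_jac=[3.8200]  S=[10.2888]  K=[0.2562]  nu=[-1.2881]  x^+=[1.5800]  P^+=[0.0148]
step 2: x^-=[1.5800]  P^-=[0.2348]  H_jac=[3.1600]  S=[2.5642]  K=[0.2893]  nu=[-2.8164]  x^+=[0.7652]  P^+=[0.0201]

K[0,0] = 0.2893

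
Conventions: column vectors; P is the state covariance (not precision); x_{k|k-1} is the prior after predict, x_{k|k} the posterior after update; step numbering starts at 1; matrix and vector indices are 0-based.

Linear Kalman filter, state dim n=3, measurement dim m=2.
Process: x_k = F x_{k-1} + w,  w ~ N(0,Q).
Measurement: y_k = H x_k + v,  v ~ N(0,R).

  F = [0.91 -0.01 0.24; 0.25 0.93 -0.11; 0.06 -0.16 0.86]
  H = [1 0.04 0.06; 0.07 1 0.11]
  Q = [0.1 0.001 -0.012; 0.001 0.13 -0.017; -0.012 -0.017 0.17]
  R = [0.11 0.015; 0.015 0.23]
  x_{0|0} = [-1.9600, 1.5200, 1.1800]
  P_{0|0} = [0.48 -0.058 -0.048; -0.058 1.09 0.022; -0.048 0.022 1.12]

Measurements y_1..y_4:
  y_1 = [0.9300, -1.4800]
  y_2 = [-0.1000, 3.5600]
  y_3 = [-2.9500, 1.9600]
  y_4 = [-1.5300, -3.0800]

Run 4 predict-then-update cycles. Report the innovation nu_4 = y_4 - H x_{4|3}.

innov = [0.8296, -4.4511]

step 1: x^-=[-1.5156, 0.7938, 0.6540]  P^-=[0.5421 0.0284 0.2163; 0.0284 1.0875 -0.2709; 0.2163 -0.2709 1.0181]  S=[0.6844 0.1389; 0.1389 1.2802]  K=[0.8163 -0.0182; -0.0886 0.8374; 0.4215 -0.1580]  nu=[2.3746, -2.2396]  x^+=[0.4636, -1.2921, 2.0089]  P^+=[0.0897 0.0022 -0.0039; 0.0022 0.2051 -0.1269; -0.0039 -0.1269 0.8830]
step 2: x^-=[0.9169, -1.3067, 1.9622]  P^-=[0.2240 -0.0302 0.1780; -0.0302 0.3509 -0.2342; 0.1780 -0.2342 0.8631]  S=[0.3555 0.0253; 0.0253 0.5394]  K=[0.6583 -0.0216; -0.1282 0.6048; 0.6389 -0.2651]  nu=[-1.0824, 4.5867]  x^+=[0.1052, 1.6062, 0.0549]  P^+=[0.0704 -0.0033 0.0302; -0.0033 0.1516 -0.1292; 0.0302 -0.1292 0.6887]
step 3: x^-=[0.0929, 1.5140, -0.2035]  P^-=[0.2118 -0.0356 0.1648; -0.0356 0.2971 -0.2031; 0.1648 -0.2031 0.7222]  S=[0.3409 0.0165; 0.0165 0.4898]  K=[0.6476 -0.0272; -0.1325 0.5604; 0.5989 -0.2491]  nu=[-3.0912, 0.4619]  x^+=[-1.9217, 2.1824, -2.1699]  P^+=[0.0691 -0.0049 0.0322; -0.0049 0.1398 -0.1138; 0.0322 -0.1138 0.5745]
step 4: x^-=[-2.2913, 1.7879, -2.3306]  P^-=[0.2050 -0.0307 0.1423; -0.0307 0.2814 -0.1775; 0.1423 -0.1775 0.6335]  S=[0.3315 0.0188; 0.0188 0.4789]  K=[0.6420 -0.0267; -0.1219 0.5471; 0.5353 -0.2253]  nu=[0.8296, -4.4511]  x^+=[-1.6399, -0.7483, -0.8838]  P^+=[0.0687 -0.0045 0.0285; -0.0045 0.1356 -0.1028; 0.0285 -0.1028 0.5187]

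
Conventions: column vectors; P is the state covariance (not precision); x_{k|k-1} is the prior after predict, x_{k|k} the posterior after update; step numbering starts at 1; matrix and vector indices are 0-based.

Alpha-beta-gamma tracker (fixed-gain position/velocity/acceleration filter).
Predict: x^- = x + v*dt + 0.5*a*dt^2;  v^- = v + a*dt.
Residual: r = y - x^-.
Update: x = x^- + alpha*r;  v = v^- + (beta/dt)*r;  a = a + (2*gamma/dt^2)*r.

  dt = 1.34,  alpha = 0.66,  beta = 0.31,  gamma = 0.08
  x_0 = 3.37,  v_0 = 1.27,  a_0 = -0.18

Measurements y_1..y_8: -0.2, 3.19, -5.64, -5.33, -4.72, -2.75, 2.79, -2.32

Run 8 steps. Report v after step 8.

step 1: x_pred=4.9102  r=-5.1102  x^+=1.5375  v^+=-0.1534  a^+=-0.6354
step 2: x_pred=0.7615  r=2.4285  x^+=2.3643  v^+=-0.4430  a^+=-0.4190
step 3: x_pred=1.3946  r=-7.0346  x^+=-3.2482  v^+=-2.6318  a^+=-1.0458
step 4: x_pred=-7.7137  r=2.3837  x^+=-6.1405  v^+=-3.4817  a^+=-0.8334
step 5: x_pred=-11.5541  r=6.8341  x^+=-7.0436  v^+=-3.0174  a^+=-0.2244
step 6: x_pred=-11.2884  r=8.5384  x^+=-5.6530  v^+=-1.3428  a^+=0.5364
step 7: x_pred=-6.9708  r=9.7608  x^+=-0.5287  v^+=1.6341  a^+=1.4062
step 8: x_pred=2.9235  r=-5.2435  x^+=-0.5372  v^+=2.3053  a^+=0.9389

v_post = 2.3053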